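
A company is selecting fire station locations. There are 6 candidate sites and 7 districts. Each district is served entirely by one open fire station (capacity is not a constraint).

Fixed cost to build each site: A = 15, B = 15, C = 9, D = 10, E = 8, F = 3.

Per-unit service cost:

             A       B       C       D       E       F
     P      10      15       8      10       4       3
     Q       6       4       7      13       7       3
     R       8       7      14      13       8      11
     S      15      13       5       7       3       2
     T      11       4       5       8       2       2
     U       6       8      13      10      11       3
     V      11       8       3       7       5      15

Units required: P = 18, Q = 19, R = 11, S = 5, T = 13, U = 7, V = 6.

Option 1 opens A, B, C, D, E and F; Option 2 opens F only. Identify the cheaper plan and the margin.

Option 1 is cheaper by 59.

Option 1: {A, B, C, D, E, F}: P→F 3·18=54, Q→F 3·19=57, R→B 7·11=77, S→F 2·5=10, T→E 2·13=26, U→F 3·7=21, V→C 3·6=18. Service 263; fixed 60; total 323.
Option 2: {F}: P→F 3·18=54, Q→F 3·19=57, R→F 11·11=121, S→F 2·5=10, T→F 2·13=26, U→F 3·7=21, V→F 15·6=90. Service 379; fixed 3; total 382.
Difference: |323 − 382| = 59.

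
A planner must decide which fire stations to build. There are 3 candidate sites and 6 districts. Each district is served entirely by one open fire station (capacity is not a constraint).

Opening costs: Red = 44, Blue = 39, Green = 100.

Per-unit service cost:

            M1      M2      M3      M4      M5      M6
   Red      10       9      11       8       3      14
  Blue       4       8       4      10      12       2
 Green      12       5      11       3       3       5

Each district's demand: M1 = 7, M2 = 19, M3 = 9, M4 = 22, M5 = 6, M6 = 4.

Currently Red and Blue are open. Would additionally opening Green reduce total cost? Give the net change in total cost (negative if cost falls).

Current service cost with {Red, Blue}: 418.
Adding Green: each district re-picks its cheapest; new service cost 251, saving 167.
Extra fixed cost: 100. Net change = 100 − 167 = -67.
(Totals: 501 → 434.)

Yes — net change −67 (cost falls by 67).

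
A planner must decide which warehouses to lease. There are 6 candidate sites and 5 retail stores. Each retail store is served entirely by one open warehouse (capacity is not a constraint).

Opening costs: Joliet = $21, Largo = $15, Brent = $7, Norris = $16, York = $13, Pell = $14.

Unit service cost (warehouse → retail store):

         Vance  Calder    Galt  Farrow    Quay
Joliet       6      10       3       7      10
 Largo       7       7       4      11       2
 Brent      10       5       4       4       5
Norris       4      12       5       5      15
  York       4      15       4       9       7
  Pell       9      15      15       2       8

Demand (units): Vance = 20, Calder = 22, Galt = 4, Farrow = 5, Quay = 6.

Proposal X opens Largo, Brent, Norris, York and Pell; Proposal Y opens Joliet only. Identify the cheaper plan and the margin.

Proposal X is cheaper by 175.

Proposal X: {Largo, Brent, Norris, York, Pell}: Vance→Norris 4·20=80, Calder→Brent 5·22=110, Galt→Largo 4·4=16, Farrow→Pell 2·5=10, Quay→Largo 2·6=12. Service 228; fixed 65; total 293.
Proposal Y: {Joliet}: Vance→Joliet 6·20=120, Calder→Joliet 10·22=220, Galt→Joliet 3·4=12, Farrow→Joliet 7·5=35, Quay→Joliet 10·6=60. Service 447; fixed 21; total 468.
Difference: |293 − 468| = 175.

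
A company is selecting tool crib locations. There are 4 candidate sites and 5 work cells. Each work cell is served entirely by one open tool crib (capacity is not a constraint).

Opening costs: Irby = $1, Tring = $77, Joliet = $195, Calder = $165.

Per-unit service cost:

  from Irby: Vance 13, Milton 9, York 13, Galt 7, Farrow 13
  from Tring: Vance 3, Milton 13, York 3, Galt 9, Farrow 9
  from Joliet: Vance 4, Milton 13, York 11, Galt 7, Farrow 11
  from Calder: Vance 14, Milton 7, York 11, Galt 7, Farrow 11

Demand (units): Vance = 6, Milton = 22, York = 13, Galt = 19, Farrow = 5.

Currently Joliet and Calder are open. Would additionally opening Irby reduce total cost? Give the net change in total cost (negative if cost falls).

No — net change +1 (cost rises by 1).

Current service cost with {Joliet, Calder}: 509.
Adding Irby: each work cell re-picks its cheapest; new service cost 509, saving 0.
Extra fixed cost: 1. Net change = 1 − 0 = 1.
(Totals: 869 → 870.)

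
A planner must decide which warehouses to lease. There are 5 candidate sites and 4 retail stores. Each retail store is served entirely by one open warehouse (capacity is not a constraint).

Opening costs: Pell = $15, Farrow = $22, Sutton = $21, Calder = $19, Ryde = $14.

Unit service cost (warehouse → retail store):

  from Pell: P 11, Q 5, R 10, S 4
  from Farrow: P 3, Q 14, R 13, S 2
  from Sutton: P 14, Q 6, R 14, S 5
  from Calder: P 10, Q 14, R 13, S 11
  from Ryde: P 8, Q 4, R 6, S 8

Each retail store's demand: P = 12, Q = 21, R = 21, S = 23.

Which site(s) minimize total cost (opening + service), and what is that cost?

Open Farrow and Ryde; minimum total cost 328.

For any fixed open set, each retail store goes to its cheapest open site; total = fixed + service.
{Farrow, Ryde}: P→Farrow 3·12=36, Q→Ryde 4·21=84, R→Ryde 6·21=126, S→Farrow 2·23=46. Service 292; fixed 36; total 328.
{Pell, Farrow, Ryde}: service 292 + fixed 51 = 343
{Farrow, Calder, Ryde}: service 292 + fixed 55 = 347
{Pell, Farrow, Sutton, Calder, Ryde}: service 292 + fixed 91 = 383
No other subset beats 328.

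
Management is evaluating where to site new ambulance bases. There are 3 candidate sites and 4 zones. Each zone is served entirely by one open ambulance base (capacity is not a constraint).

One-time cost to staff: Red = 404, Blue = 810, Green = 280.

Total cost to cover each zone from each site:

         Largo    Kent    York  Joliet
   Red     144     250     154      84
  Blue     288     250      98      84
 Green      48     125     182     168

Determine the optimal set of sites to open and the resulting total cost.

For any fixed open set, each zone goes to its cheapest open site; total = fixed + service.
{Green}: Largo→Green 48, Kent→Green 125, York→Green 182, Joliet→Green 168. Service 523; fixed 280; total 803.
{Red}: Largo→Red 144, Kent→Red 250, York→Red 154, Joliet→Red 84. Service 632; fixed 404; total 1036.
{Red, Green}: Largo→Green 48, Kent→Green 125, York→Red 154, Joliet→Red 84. Service 411; fixed 684; total 1095.
{Red, Blue, Green}: Largo→Green 48, Kent→Green 125, York→Blue 98, Joliet→Red 84. Service 355; fixed 1494; total 1849.
No other subset beats 803.

Open Green only; minimum total cost 803.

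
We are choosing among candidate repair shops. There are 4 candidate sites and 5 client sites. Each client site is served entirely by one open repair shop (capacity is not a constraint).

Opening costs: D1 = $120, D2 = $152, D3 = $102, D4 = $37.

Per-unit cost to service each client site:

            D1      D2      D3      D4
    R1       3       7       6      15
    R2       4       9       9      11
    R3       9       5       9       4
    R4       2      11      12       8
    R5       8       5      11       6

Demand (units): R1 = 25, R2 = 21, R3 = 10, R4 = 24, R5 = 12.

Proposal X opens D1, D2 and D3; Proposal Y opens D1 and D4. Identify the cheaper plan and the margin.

Proposal Y is cheaper by 215.

Proposal X: {D1, D2, D3}: R1→D1 3·25=75, R2→D1 4·21=84, R3→D2 5·10=50, R4→D1 2·24=48, R5→D2 5·12=60. Service 317; fixed 374; total 691.
Proposal Y: {D1, D4}: R1→D1 3·25=75, R2→D1 4·21=84, R3→D4 4·10=40, R4→D1 2·24=48, R5→D4 6·12=72. Service 319; fixed 157; total 476.
Difference: |691 − 476| = 215.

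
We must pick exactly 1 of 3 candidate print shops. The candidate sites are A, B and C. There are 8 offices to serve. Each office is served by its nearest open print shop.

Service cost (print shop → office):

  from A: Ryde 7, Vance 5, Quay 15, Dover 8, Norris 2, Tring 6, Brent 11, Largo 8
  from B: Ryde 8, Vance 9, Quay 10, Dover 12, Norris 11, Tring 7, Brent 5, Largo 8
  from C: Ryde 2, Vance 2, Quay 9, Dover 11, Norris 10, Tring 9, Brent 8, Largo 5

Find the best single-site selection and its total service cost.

With exactly 1 open, each office uses its cheapest among the chosen.
{C}: Ryde→C 2, Vance→C 2, Quay→C 9, Dover→C 11, Norris→C 10, Tring→C 9, Brent→C 8, Largo→C 5. Service cost 56.
{A}: service cost 62
{B}: service cost 70
Among all 3 size-1 choices, {C} is lowest.

Choose C only; total service cost 56.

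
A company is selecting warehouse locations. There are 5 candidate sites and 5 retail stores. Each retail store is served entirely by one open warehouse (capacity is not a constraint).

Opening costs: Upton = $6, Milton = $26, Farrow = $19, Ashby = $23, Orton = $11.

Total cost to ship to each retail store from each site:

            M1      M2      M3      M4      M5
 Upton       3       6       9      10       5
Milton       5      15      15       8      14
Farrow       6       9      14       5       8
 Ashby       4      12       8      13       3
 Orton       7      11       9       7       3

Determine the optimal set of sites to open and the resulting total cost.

Open Upton only; minimum total cost 39.

For any fixed open set, each retail store goes to its cheapest open site; total = fixed + service.
{Upton}: M1→Upton 3, M2→Upton 6, M3→Upton 9, M4→Upton 10, M5→Upton 5. Service 33; fixed 6; total 39.
{Upton, Orton}: service 28 + fixed 17 = 45
{Orton}: M1→Orton 7, M2→Orton 11, M3→Orton 9, M4→Orton 7, M5→Orton 3. Service 37; fixed 11; total 48.
{Upton, Milton, Farrow, Ashby, Orton}: M1→Upton 3, M2→Upton 6, M3→Ashby 8, M4→Farrow 5, M5→Ashby 3. Service 25; fixed 85; total 110.
No other subset beats 39.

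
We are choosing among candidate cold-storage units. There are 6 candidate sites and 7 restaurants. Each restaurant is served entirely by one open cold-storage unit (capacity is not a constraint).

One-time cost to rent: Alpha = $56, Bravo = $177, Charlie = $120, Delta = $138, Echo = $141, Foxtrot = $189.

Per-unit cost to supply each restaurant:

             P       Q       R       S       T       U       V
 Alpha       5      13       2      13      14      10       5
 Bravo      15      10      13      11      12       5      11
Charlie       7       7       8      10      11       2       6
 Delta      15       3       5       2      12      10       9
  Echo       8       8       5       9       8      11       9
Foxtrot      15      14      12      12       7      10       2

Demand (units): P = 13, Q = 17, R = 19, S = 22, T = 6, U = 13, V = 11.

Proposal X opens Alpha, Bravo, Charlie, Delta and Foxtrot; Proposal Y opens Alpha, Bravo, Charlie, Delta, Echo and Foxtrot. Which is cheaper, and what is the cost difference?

Proposal X is cheaper by 141.

Proposal X: {Alpha, Bravo, Charlie, Delta, Foxtrot}: P→Alpha 5·13=65, Q→Delta 3·17=51, R→Alpha 2·19=38, S→Delta 2·22=44, T→Foxtrot 7·6=42, U→Charlie 2·13=26, V→Foxtrot 2·11=22. Service 288; fixed 680; total 968.
Proposal Y: {Alpha, Bravo, Charlie, Delta, Echo, Foxtrot}: P→Alpha 5·13=65, Q→Delta 3·17=51, R→Alpha 2·19=38, S→Delta 2·22=44, T→Foxtrot 7·6=42, U→Charlie 2·13=26, V→Foxtrot 2·11=22. Service 288; fixed 821; total 1109.
Difference: |968 − 1109| = 141.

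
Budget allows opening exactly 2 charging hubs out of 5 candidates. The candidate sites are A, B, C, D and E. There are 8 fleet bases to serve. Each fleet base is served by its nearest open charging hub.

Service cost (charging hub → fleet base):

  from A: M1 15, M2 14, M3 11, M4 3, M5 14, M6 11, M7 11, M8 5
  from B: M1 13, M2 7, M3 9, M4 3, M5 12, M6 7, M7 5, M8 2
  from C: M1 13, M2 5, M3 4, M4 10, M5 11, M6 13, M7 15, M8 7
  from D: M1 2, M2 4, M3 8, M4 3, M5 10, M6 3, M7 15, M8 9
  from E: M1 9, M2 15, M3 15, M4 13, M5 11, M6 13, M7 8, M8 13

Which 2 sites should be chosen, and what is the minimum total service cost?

With exactly 2 open, each fleet base uses its cheapest among the chosen.
{B, D}: M1→D 2, M2→D 4, M3→D 8, M4→B 3, M5→D 10, M6→D 3, M7→B 5, M8→B 2. Service cost 37.
{A, D}: service cost 46
{D, E}: service cost 47
Among all 10 size-2 choices, {B, D} is lowest.

Choose B and D; total service cost 37.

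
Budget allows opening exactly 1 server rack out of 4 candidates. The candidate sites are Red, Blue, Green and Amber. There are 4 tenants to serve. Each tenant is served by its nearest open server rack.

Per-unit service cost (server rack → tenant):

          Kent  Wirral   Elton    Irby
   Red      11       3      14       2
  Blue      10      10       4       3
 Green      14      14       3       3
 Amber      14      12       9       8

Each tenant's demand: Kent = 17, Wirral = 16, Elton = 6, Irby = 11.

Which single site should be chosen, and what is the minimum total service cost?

With exactly 1 open, each tenant uses its cheapest among the chosen.
{Red}: Kent→Red 11·17=187, Wirral→Red 3·16=48, Elton→Red 14·6=84, Irby→Red 2·11=22. Service cost 341.
{Blue}: service cost 387
{Green}: service cost 513
Among all 4 size-1 choices, {Red} is lowest.

Choose Red only; total service cost 341.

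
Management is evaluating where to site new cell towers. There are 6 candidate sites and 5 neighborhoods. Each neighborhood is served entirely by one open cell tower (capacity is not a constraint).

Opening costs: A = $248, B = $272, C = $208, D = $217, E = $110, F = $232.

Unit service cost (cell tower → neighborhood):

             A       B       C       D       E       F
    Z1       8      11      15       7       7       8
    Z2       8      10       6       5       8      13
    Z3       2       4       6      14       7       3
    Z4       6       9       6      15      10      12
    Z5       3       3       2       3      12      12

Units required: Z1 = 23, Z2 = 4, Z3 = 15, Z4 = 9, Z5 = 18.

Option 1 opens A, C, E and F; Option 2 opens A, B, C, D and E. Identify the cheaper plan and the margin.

Option 1 is cheaper by 253.

Option 1: {A, C, E, F}: Z1→E 7·23=161, Z2→C 6·4=24, Z3→A 2·15=30, Z4→A 6·9=54, Z5→C 2·18=36. Service 305; fixed 798; total 1103.
Option 2: {A, B, C, D, E}: Z1→D 7·23=161, Z2→D 5·4=20, Z3→A 2·15=30, Z4→A 6·9=54, Z5→C 2·18=36. Service 301; fixed 1055; total 1356.
Difference: |1103 − 1356| = 253.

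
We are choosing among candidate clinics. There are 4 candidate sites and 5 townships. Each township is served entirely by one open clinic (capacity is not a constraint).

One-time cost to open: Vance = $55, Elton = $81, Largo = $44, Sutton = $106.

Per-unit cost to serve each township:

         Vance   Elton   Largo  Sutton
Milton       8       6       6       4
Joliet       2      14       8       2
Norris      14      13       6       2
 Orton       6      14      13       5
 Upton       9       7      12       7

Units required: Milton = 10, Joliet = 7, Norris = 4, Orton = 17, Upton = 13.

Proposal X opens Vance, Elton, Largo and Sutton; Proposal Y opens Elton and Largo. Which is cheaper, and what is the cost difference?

Proposal X is cheaper by 53.

Proposal X: {Vance, Elton, Largo, Sutton}: Milton→Sutton 4·10=40, Joliet→Vance 2·7=14, Norris→Sutton 2·4=8, Orton→Sutton 5·17=85, Upton→Elton 7·13=91. Service 238; fixed 286; total 524.
Proposal Y: {Elton, Largo}: Milton→Elton 6·10=60, Joliet→Largo 8·7=56, Norris→Largo 6·4=24, Orton→Largo 13·17=221, Upton→Elton 7·13=91. Service 452; fixed 125; total 577.
Difference: |524 − 577| = 53.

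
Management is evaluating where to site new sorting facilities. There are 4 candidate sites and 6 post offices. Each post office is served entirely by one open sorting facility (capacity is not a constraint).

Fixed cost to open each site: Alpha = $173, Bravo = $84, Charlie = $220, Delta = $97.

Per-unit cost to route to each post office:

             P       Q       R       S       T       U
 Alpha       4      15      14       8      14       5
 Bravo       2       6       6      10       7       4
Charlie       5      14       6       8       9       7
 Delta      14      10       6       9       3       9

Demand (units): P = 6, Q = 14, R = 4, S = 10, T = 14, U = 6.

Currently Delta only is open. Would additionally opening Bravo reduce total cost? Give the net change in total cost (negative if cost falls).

Yes — net change −74 (cost falls by 74).

Current service cost with {Delta}: 434.
Adding Bravo: each post office re-picks its cheapest; new service cost 276, saving 158.
Extra fixed cost: 84. Net change = 84 − 158 = -74.
(Totals: 531 → 457.)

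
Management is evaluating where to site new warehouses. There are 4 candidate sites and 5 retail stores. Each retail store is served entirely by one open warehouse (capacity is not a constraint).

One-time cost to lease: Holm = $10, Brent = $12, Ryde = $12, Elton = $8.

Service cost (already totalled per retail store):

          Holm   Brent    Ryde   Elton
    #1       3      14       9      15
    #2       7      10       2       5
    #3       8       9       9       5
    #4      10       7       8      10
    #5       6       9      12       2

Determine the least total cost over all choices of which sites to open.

For any fixed open set, each retail store goes to its cheapest open site; total = fixed + service.
{Holm, Elton}: #1→Holm 3, #2→Elton 5, #3→Elton 5, #4→Holm 10, #5→Elton 2. Service 25; fixed 18; total 43.
{Holm}: #1→Holm 3, #2→Holm 7, #3→Holm 8, #4→Holm 10, #5→Holm 6. Service 34; fixed 10; total 44.
{Elton}: service 37 + fixed 8 = 45
{Holm, Brent, Ryde, Elton}: service 19 + fixed 42 = 61
No other subset beats 43.

Minimum total cost: 43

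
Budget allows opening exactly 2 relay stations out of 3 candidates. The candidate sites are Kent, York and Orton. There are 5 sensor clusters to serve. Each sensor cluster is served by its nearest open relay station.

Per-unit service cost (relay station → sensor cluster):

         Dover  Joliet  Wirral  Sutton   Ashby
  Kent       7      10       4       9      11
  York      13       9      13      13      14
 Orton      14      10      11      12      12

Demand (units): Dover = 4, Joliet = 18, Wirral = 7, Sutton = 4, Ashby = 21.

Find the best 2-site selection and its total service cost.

Choose Kent and York; total service cost 485.

With exactly 2 open, each sensor cluster uses its cheapest among the chosen.
{Kent, York}: Dover→Kent 7·4=28, Joliet→York 9·18=162, Wirral→Kent 4·7=28, Sutton→Kent 9·4=36, Ashby→Kent 11·21=231. Service cost 485.
{Kent, Orton}: service cost 503
{York, Orton}: service cost 591
Among all 3 size-2 choices, {Kent, York} is lowest.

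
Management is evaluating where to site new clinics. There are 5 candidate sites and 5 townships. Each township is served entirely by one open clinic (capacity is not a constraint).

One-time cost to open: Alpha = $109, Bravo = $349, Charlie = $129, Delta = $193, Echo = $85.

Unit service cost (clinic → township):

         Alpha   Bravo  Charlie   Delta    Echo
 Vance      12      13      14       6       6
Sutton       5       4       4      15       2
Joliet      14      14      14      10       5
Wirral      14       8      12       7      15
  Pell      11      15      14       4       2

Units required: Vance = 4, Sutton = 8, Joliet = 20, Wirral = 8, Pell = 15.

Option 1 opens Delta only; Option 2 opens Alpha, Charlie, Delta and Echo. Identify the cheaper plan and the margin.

Option 1: {Delta}: Vance→Delta 6·4=24, Sutton→Delta 15·8=120, Joliet→Delta 10·20=200, Wirral→Delta 7·8=56, Pell→Delta 4·15=60. Service 460; fixed 193; total 653.
Option 2: {Alpha, Charlie, Delta, Echo}: Vance→Delta 6·4=24, Sutton→Echo 2·8=16, Joliet→Echo 5·20=100, Wirral→Delta 7·8=56, Pell→Echo 2·15=30. Service 226; fixed 516; total 742.
Difference: |653 − 742| = 89.

Option 1 is cheaper by 89.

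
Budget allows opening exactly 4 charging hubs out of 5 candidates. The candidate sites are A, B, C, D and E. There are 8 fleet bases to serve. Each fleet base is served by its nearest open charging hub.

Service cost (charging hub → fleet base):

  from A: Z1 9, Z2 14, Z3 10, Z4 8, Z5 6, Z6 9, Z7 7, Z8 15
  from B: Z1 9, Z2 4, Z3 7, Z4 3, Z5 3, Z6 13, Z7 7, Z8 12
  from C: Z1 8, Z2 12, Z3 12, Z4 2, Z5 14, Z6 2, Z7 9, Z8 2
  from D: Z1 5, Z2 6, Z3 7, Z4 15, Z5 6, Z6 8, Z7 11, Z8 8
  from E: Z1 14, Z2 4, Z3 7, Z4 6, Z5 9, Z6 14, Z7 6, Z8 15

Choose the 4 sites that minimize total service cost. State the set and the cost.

Choose B, C, D and E; total service cost 31.

With exactly 4 open, each fleet base uses its cheapest among the chosen.
{B, C, D, E}: Z1→D 5, Z2→B 4, Z3→B 7, Z4→C 2, Z5→B 3, Z6→C 2, Z7→E 6, Z8→C 2. Service cost 31.
{A, B, C, D}: service cost 32
{A, B, C, E}: service cost 34
Among all 5 size-4 choices, {B, C, D, E} is lowest.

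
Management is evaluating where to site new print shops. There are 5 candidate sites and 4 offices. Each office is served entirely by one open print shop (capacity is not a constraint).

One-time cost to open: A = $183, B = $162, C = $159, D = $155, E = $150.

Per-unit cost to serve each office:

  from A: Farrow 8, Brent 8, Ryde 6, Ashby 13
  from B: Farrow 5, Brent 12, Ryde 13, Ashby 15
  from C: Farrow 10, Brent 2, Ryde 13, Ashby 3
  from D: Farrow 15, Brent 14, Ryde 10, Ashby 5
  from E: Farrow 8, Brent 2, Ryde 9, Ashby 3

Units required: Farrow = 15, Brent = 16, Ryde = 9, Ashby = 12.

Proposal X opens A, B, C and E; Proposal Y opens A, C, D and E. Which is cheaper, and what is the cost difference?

Proposal X is cheaper by 38.

Proposal X: {A, B, C, E}: Farrow→B 5·15=75, Brent→C 2·16=32, Ryde→A 6·9=54, Ashby→C 3·12=36. Service 197; fixed 654; total 851.
Proposal Y: {A, C, D, E}: Farrow→A 8·15=120, Brent→C 2·16=32, Ryde→A 6·9=54, Ashby→C 3·12=36. Service 242; fixed 647; total 889.
Difference: |851 − 889| = 38.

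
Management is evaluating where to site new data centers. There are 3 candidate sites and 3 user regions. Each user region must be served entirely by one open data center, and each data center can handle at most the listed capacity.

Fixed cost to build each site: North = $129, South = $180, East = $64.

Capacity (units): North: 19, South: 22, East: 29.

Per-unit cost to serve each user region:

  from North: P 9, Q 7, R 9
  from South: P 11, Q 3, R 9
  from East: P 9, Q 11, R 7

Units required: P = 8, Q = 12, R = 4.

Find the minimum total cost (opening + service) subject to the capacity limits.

Minimum total cost: 296

Open {East}: P→East 9·8=72, Q→East 11·12=132, R→East 7·4=28.
Loads: East carries 24/29. Service 232; fixed 64; total 296.
Next best feasible plan costs 377.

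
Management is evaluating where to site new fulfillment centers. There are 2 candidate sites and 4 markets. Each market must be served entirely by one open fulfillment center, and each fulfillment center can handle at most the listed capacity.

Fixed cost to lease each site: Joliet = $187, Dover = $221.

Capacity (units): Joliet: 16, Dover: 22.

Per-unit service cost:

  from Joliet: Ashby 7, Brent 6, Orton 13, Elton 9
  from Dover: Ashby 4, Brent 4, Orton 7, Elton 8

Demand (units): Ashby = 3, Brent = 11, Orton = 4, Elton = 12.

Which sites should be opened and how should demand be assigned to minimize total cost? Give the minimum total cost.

Open {Joliet, Dover}: Ashby→Dover 4·3=12, Brent→Dover 4·11=44, Orton→Dover 7·4=28, Elton→Joliet 9·12=108.
Loads: Joliet carries 12/16, Dover carries 18/22. Service 192; fixed 408; total 600.
Next best feasible plan costs 609.

Minimum total cost: 600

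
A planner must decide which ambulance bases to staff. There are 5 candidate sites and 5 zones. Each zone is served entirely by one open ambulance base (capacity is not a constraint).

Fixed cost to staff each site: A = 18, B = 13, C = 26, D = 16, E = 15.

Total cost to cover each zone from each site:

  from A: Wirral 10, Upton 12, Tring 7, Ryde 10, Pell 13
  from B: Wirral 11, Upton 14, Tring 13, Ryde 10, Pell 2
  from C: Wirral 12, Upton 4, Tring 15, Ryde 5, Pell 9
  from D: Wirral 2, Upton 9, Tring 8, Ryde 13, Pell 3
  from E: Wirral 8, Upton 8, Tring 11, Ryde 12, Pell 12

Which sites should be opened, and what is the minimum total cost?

For any fixed open set, each zone goes to its cheapest open site; total = fixed + service.
{D}: Wirral→D 2, Upton→D 9, Tring→D 8, Ryde→D 13, Pell→D 3. Service 35; fixed 16; total 51.
{B, D}: service 31 + fixed 29 = 60
{B}: Wirral→B 11, Upton→B 14, Tring→B 13, Ryde→B 10, Pell→B 2. Service 50; fixed 13; total 63.
{A, B, C, D, E}: service 20 + fixed 88 = 108
No other subset beats 51.

Open D only; minimum total cost 51.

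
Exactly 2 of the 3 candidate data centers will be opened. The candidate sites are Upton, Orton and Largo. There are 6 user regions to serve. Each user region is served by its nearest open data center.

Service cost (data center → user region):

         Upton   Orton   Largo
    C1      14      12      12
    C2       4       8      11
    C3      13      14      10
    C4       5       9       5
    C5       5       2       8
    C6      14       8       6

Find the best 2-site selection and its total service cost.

With exactly 2 open, each user region uses its cheapest among the chosen.
{Upton, Largo}: C1→Largo 12, C2→Upton 4, C3→Largo 10, C4→Upton 5, C5→Upton 5, C6→Largo 6. Service cost 42.
{Orton, Largo}: service cost 43
{Upton, Orton}: service cost 44
Among all 3 size-2 choices, {Upton, Largo} is lowest.

Choose Upton and Largo; total service cost 42.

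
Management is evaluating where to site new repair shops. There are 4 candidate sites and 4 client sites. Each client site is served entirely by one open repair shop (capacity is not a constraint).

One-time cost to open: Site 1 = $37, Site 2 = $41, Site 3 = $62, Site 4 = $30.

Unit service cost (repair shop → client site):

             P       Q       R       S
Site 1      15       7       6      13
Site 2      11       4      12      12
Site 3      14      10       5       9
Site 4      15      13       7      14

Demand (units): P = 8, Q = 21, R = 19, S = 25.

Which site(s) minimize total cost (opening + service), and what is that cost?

For any fixed open set, each client site goes to its cheapest open site; total = fixed + service.
{Site 2, Site 3}: P→Site 2 11·8=88, Q→Site 2 4·21=84, R→Site 3 5·19=95, S→Site 3 9·25=225. Service 492; fixed 103; total 595.
{Site 2, Site 3, Site 4}: P→Site 2 11·8=88, Q→Site 2 4·21=84, R→Site 3 5·19=95, S→Site 3 9·25=225. Service 492; fixed 133; total 625.
{Site 1, Site 2, Site 3}: service 492 + fixed 140 = 632
{Site 1, Site 2, Site 3, Site 4}: P→Site 2 11·8=88, Q→Site 2 4·21=84, R→Site 3 5·19=95, S→Site 3 9·25=225. Service 492; fixed 170; total 662.
No other subset beats 595.

Open Site 2 and Site 3; minimum total cost 595.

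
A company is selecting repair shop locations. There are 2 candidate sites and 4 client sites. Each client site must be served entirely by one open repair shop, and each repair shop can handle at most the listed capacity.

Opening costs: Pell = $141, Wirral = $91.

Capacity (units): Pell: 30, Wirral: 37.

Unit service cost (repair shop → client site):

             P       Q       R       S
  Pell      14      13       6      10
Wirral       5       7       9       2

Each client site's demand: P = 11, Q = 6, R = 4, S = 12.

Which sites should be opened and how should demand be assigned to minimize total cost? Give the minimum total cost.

Minimum total cost: 248

Open {Wirral}: P→Wirral 5·11=55, Q→Wirral 7·6=42, R→Wirral 9·4=36, S→Wirral 2·12=24.
Loads: Wirral carries 33/37. Service 157; fixed 91; total 248.
Next best feasible plan costs 377.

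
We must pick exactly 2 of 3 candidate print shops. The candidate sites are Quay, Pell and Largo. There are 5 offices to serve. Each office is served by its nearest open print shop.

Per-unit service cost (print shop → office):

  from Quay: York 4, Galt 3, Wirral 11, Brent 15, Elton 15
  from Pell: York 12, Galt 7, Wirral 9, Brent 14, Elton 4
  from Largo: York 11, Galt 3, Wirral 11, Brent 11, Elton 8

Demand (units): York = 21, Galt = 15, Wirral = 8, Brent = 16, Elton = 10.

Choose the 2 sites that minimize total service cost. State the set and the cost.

With exactly 2 open, each office uses its cheapest among the chosen.
{Quay, Pell}: York→Quay 4·21=84, Galt→Quay 3·15=45, Wirral→Pell 9·8=72, Brent→Pell 14·16=224, Elton→Pell 4·10=40. Service cost 465.
{Quay, Largo}: service cost 473
{Pell, Largo}: service cost 564
Among all 3 size-2 choices, {Quay, Pell} is lowest.

Choose Quay and Pell; total service cost 465.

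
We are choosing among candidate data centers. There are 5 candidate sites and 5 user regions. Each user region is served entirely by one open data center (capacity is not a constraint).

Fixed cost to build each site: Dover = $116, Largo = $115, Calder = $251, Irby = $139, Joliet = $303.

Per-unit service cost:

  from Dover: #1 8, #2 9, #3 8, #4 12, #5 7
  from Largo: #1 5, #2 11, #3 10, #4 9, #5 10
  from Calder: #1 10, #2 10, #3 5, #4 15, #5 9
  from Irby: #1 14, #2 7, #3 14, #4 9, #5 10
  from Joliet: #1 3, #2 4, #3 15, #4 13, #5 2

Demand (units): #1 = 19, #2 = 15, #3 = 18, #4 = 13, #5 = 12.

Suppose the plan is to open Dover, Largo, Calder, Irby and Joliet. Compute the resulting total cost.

Each user region is assigned to its cheapest site among the open ones.
{Dover, Largo, Calder, Irby, Joliet}: #1→Joliet 3·19=57, #2→Joliet 4·15=60, #3→Calder 5·18=90, #4→Largo 9·13=117, #5→Joliet 2·12=24. Service 348; fixed 924; total 1272.

Total cost: 1272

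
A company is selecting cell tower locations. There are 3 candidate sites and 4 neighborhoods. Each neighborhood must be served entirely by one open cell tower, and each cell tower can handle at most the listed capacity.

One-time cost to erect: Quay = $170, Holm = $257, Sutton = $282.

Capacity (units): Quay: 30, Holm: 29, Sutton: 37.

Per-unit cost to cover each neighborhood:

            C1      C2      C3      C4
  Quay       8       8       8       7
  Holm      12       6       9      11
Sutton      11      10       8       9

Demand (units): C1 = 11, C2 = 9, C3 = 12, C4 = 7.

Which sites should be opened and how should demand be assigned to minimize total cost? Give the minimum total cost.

Open {Quay, Holm}: C1→Quay 8·11=88, C2→Holm 6·9=54, C3→Quay 8·12=96, C4→Quay 7·7=49.
Loads: Quay carries 30/30, Holm carries 9/29. Service 287; fixed 427; total 714.
Next best feasible plan costs 726.

Minimum total cost: 714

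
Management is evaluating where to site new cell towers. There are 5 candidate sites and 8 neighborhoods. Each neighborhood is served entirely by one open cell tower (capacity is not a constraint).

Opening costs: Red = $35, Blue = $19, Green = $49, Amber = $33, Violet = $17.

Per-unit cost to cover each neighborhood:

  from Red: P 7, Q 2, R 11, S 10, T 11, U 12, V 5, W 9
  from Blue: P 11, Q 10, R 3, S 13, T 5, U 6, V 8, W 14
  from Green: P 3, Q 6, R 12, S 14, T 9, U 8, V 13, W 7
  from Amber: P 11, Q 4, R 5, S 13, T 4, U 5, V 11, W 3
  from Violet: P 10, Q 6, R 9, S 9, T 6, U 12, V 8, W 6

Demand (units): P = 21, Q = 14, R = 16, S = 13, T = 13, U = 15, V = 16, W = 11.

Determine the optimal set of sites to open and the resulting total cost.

Open Red, Blue, Green and Amber; minimum total cost 645.

For any fixed open set, each neighborhood goes to its cheapest open site; total = fixed + service.
{Red, Blue, Green, Amber}: P→Green 3·21=63, Q→Red 2·14=28, R→Blue 3·16=48, S→Red 10·13=130, T→Amber 4·13=52, U→Amber 5·15=75, V→Red 5·16=80, W→Amber 3·11=33. Service 509; fixed 136; total 645.
{Red, Blue, Green, Amber, Violet}: P→Green 3·21=63, Q→Red 2·14=28, R→Blue 3·16=48, S→Violet 9·13=117, T→Amber 4·13=52, U→Amber 5·15=75, V→Red 5·16=80, W→Amber 3·11=33. Service 496; fixed 153; total 649.
{Red, Green, Amber}: service 541 + fixed 117 = 658
{Violet}: service 1007 + fixed 17 = 1024
No other subset beats 645.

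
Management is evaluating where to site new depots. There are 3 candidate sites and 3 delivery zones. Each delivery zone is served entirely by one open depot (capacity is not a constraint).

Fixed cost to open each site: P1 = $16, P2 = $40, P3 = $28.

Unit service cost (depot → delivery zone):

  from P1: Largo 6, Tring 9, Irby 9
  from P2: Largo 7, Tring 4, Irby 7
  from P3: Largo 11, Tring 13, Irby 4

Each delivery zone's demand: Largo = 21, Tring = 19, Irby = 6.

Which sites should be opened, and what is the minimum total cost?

Open P1 and P2; minimum total cost 300.

For any fixed open set, each delivery zone goes to its cheapest open site; total = fixed + service.
{P1, P2}: Largo→P1 6·21=126, Tring→P2 4·19=76, Irby→P2 7·6=42. Service 244; fixed 56; total 300.
{P2}: service 265 + fixed 40 = 305
{P1, P2, P3}: service 226 + fixed 84 = 310
{P1}: Largo→P1 6·21=126, Tring→P1 9·19=171, Irby→P1 9·6=54. Service 351; fixed 16; total 367.
No other subset beats 300.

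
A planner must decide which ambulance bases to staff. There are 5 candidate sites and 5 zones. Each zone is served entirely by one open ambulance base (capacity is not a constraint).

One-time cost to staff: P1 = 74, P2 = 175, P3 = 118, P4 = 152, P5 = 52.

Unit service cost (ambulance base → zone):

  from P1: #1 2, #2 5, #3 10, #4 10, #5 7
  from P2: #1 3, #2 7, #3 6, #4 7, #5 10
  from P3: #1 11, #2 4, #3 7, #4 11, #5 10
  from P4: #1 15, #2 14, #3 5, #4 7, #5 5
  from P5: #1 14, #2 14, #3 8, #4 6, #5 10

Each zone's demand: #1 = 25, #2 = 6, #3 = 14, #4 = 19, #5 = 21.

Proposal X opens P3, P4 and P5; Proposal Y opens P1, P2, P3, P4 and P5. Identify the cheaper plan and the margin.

Proposal X: {P3, P4, P5}: #1→P3 11·25=275, #2→P3 4·6=24, #3→P4 5·14=70, #4→P5 6·19=114, #5→P4 5·21=105. Service 588; fixed 322; total 910.
Proposal Y: {P1, P2, P3, P4, P5}: #1→P1 2·25=50, #2→P3 4·6=24, #3→P4 5·14=70, #4→P5 6·19=114, #5→P4 5·21=105. Service 363; fixed 571; total 934.
Difference: |910 − 934| = 24.

Proposal X is cheaper by 24.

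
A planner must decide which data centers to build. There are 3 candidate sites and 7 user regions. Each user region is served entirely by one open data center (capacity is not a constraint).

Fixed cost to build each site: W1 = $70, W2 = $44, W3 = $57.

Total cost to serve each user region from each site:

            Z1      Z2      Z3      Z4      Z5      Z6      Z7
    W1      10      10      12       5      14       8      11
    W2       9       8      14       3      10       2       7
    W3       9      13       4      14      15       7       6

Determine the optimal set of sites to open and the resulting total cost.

For any fixed open set, each user region goes to its cheapest open site; total = fixed + service.
{W2}: Z1→W2 9, Z2→W2 8, Z3→W2 14, Z4→W2 3, Z5→W2 10, Z6→W2 2, Z7→W2 7. Service 53; fixed 44; total 97.
{W3}: Z1→W3 9, Z2→W3 13, Z3→W3 4, Z4→W3 14, Z5→W3 15, Z6→W3 7, Z7→W3 6. Service 68; fixed 57; total 125.
{W1}: service 70 + fixed 70 = 140
{W1, W2, W3}: service 42 + fixed 171 = 213
No other subset beats 97.

Open W2 only; minimum total cost 97.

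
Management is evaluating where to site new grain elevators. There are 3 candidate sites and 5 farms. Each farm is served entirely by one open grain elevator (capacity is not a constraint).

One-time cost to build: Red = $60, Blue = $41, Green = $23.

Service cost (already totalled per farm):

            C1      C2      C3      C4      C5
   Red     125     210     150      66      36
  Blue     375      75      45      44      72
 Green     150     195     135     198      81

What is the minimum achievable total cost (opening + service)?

Minimum total cost: 426

For any fixed open set, each farm goes to its cheapest open site; total = fixed + service.
{Red, Blue}: C1→Red 125, C2→Blue 75, C3→Blue 45, C4→Blue 44, C5→Red 36. Service 325; fixed 101; total 426.
{Red, Blue, Green}: service 325 + fixed 124 = 449
{Blue, Green}: C1→Green 150, C2→Blue 75, C3→Blue 45, C4→Blue 44, C5→Blue 72. Service 386; fixed 64; total 450.
{Green}: service 759 + fixed 23 = 782
(All 7 nonempty subsets were checked; Red and Blue is lowest.)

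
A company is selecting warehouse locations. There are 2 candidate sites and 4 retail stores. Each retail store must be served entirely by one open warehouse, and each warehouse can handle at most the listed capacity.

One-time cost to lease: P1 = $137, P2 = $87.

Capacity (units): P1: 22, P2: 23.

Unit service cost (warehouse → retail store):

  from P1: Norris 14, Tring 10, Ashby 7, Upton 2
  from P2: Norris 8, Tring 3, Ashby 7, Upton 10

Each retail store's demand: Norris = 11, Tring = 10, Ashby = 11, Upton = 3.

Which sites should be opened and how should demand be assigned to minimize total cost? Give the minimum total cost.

Minimum total cost: 425

Open {P1, P2}: Norris→P2 8·11=88, Tring→P2 3·10=30, Ashby→P1 7·11=77, Upton→P1 2·3=6.
Loads: P1 carries 14/22, P2 carries 21/23. Service 201; fixed 224; total 425.
Next best feasible plan costs 491.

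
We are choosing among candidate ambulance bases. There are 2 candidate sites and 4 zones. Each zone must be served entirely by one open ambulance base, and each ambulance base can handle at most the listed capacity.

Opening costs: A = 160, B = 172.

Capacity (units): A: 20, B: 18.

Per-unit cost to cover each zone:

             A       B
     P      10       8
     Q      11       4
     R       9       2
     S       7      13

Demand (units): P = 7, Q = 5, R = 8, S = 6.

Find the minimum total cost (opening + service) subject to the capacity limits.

Minimum total cost: 480

Open {A, B}: P→A 10·7=70, Q→B 4·5=20, R→B 2·8=16, S→A 7·6=42.
Loads: A carries 13/20, B carries 13/18. Service 148; fixed 332; total 480.
Next best feasible plan costs 501.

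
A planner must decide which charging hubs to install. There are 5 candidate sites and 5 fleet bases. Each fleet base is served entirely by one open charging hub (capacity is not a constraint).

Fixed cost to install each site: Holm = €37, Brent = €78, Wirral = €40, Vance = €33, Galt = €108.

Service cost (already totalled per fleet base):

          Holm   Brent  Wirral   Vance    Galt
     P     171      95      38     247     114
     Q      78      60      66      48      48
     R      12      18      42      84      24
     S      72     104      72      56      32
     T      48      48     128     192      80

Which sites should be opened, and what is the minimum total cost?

Open Holm, Wirral and Vance; minimum total cost 312.

For any fixed open set, each fleet base goes to its cheapest open site; total = fixed + service.
{Holm, Wirral, Vance}: P→Wirral 38, Q→Vance 48, R→Holm 12, S→Vance 56, T→Holm 48. Service 202; fixed 110; total 312.
{Holm, Wirral}: P→Wirral 38, Q→Wirral 66, R→Holm 12, S→Holm 72, T→Holm 48. Service 236; fixed 77; total 313.
{Brent, Wirral}: P→Wirral 38, Q→Brent 60, R→Brent 18, S→Wirral 72, T→Brent 48. Service 236; fixed 118; total 354.
{Holm, Brent, Wirral, Vance, Galt}: service 178 + fixed 296 = 474
No other subset beats 312.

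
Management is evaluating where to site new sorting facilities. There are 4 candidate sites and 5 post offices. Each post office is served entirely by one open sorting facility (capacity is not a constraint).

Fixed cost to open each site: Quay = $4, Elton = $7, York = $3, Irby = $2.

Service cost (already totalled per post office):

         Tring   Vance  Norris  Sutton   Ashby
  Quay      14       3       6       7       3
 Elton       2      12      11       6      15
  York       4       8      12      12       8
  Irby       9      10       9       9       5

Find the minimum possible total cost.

Minimum total cost: 30

For any fixed open set, each post office goes to its cheapest open site; total = fixed + service.
{Quay, York}: Tring→York 4, Vance→Quay 3, Norris→Quay 6, Sutton→Quay 7, Ashby→Quay 3. Service 23; fixed 7; total 30.
{Quay, Elton}: Tring→Elton 2, Vance→Quay 3, Norris→Quay 6, Sutton→Elton 6, Ashby→Quay 3. Service 20; fixed 11; total 31.
{Quay, York, Irby}: service 23 + fixed 9 = 32
{Quay, Elton, York, Irby}: service 20 + fixed 16 = 36
(All 15 nonempty subsets were checked; Quay and York is lowest.)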